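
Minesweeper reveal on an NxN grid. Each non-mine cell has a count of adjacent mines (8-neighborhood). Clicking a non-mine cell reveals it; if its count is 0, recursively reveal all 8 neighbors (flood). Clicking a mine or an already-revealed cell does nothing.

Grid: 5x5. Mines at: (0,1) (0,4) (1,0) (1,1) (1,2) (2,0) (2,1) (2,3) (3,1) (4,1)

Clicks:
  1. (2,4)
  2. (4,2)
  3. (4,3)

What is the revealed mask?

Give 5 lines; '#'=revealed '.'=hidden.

Click 1 (2,4) count=1: revealed 1 new [(2,4)] -> total=1
Click 2 (4,2) count=2: revealed 1 new [(4,2)] -> total=2
Click 3 (4,3) count=0: revealed 5 new [(3,2) (3,3) (3,4) (4,3) (4,4)] -> total=7

Answer: .....
.....
....#
..###
..###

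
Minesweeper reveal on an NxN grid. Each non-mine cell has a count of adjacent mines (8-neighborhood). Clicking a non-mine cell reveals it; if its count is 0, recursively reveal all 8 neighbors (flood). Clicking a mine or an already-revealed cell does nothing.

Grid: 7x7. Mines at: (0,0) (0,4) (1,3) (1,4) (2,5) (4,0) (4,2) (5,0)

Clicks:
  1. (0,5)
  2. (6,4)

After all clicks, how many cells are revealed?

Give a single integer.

Answer: 21

Derivation:
Click 1 (0,5) count=2: revealed 1 new [(0,5)] -> total=1
Click 2 (6,4) count=0: revealed 20 new [(3,3) (3,4) (3,5) (3,6) (4,3) (4,4) (4,5) (4,6) (5,1) (5,2) (5,3) (5,4) (5,5) (5,6) (6,1) (6,2) (6,3) (6,4) (6,5) (6,6)] -> total=21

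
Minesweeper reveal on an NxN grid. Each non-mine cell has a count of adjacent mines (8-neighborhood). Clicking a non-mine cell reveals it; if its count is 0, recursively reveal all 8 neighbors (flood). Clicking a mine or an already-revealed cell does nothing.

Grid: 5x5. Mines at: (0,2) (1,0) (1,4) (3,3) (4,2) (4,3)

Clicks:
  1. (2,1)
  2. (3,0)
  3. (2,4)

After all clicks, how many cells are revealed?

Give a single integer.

Click 1 (2,1) count=1: revealed 1 new [(2,1)] -> total=1
Click 2 (3,0) count=0: revealed 5 new [(2,0) (3,0) (3,1) (4,0) (4,1)] -> total=6
Click 3 (2,4) count=2: revealed 1 new [(2,4)] -> total=7

Answer: 7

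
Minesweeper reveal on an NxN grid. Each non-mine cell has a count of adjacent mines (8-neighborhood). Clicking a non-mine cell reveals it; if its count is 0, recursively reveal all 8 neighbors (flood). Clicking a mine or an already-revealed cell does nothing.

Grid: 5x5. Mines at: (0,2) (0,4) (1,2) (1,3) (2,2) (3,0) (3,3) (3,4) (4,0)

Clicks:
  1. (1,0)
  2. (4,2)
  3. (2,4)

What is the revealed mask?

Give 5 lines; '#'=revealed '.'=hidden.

Answer: ##...
##...
##..#
.....
..#..

Derivation:
Click 1 (1,0) count=0: revealed 6 new [(0,0) (0,1) (1,0) (1,1) (2,0) (2,1)] -> total=6
Click 2 (4,2) count=1: revealed 1 new [(4,2)] -> total=7
Click 3 (2,4) count=3: revealed 1 new [(2,4)] -> total=8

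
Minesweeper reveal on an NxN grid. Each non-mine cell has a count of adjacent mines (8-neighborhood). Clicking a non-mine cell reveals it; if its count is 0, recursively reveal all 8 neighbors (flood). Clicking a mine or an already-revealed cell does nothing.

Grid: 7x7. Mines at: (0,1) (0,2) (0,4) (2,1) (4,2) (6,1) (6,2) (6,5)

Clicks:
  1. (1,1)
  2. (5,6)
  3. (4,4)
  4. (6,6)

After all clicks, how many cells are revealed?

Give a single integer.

Click 1 (1,1) count=3: revealed 1 new [(1,1)] -> total=1
Click 2 (5,6) count=1: revealed 1 new [(5,6)] -> total=2
Click 3 (4,4) count=0: revealed 24 new [(0,5) (0,6) (1,2) (1,3) (1,4) (1,5) (1,6) (2,2) (2,3) (2,4) (2,5) (2,6) (3,2) (3,3) (3,4) (3,5) (3,6) (4,3) (4,4) (4,5) (4,6) (5,3) (5,4) (5,5)] -> total=26
Click 4 (6,6) count=1: revealed 1 new [(6,6)] -> total=27

Answer: 27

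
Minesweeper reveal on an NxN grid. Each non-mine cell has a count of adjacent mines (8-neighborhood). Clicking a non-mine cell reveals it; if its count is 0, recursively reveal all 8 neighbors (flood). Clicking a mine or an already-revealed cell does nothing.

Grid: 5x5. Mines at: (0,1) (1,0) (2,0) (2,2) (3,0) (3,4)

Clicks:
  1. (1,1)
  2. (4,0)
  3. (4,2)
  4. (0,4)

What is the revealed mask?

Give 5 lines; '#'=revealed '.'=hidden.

Answer: ..###
.####
...##
.###.
####.

Derivation:
Click 1 (1,1) count=4: revealed 1 new [(1,1)] -> total=1
Click 2 (4,0) count=1: revealed 1 new [(4,0)] -> total=2
Click 3 (4,2) count=0: revealed 6 new [(3,1) (3,2) (3,3) (4,1) (4,2) (4,3)] -> total=8
Click 4 (0,4) count=0: revealed 8 new [(0,2) (0,3) (0,4) (1,2) (1,3) (1,4) (2,3) (2,4)] -> total=16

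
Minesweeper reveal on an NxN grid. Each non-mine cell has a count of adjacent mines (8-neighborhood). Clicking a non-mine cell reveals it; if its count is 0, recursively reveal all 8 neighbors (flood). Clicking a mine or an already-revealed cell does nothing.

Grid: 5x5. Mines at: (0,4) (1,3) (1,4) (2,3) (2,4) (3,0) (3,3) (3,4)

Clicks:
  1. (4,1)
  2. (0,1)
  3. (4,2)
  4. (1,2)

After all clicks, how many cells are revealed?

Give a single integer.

Click 1 (4,1) count=1: revealed 1 new [(4,1)] -> total=1
Click 2 (0,1) count=0: revealed 9 new [(0,0) (0,1) (0,2) (1,0) (1,1) (1,2) (2,0) (2,1) (2,2)] -> total=10
Click 3 (4,2) count=1: revealed 1 new [(4,2)] -> total=11
Click 4 (1,2) count=2: revealed 0 new [(none)] -> total=11

Answer: 11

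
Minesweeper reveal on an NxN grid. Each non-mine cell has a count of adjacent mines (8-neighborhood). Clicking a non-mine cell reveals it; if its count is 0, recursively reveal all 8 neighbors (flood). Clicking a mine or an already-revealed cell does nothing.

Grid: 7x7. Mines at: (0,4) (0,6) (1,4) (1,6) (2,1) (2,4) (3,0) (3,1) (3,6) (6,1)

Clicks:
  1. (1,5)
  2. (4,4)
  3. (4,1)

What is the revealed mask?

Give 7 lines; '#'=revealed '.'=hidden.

Click 1 (1,5) count=5: revealed 1 new [(1,5)] -> total=1
Click 2 (4,4) count=0: revealed 19 new [(3,2) (3,3) (3,4) (3,5) (4,2) (4,3) (4,4) (4,5) (4,6) (5,2) (5,3) (5,4) (5,5) (5,6) (6,2) (6,3) (6,4) (6,5) (6,6)] -> total=20
Click 3 (4,1) count=2: revealed 1 new [(4,1)] -> total=21

Answer: .......
.....#.
.......
..####.
.######
..#####
..#####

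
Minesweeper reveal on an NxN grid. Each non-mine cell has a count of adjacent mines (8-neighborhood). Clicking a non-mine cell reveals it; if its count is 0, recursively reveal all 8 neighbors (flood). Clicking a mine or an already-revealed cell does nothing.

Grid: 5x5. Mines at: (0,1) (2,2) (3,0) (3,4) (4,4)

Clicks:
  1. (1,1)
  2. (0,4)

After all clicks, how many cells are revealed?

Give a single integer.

Click 1 (1,1) count=2: revealed 1 new [(1,1)] -> total=1
Click 2 (0,4) count=0: revealed 8 new [(0,2) (0,3) (0,4) (1,2) (1,3) (1,4) (2,3) (2,4)] -> total=9

Answer: 9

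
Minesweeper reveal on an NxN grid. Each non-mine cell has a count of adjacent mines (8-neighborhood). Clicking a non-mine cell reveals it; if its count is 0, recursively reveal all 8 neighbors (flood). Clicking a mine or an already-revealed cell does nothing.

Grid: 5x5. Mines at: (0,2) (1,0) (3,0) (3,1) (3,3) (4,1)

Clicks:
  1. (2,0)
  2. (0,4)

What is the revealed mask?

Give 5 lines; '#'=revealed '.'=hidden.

Answer: ...##
...##
#..##
.....
.....

Derivation:
Click 1 (2,0) count=3: revealed 1 new [(2,0)] -> total=1
Click 2 (0,4) count=0: revealed 6 new [(0,3) (0,4) (1,3) (1,4) (2,3) (2,4)] -> total=7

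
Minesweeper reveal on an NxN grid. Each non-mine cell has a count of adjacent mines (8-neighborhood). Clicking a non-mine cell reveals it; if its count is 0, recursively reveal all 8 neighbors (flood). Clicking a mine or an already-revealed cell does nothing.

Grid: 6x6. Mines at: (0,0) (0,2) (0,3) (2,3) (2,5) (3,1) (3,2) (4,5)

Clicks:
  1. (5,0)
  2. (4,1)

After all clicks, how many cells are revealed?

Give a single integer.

Answer: 10

Derivation:
Click 1 (5,0) count=0: revealed 10 new [(4,0) (4,1) (4,2) (4,3) (4,4) (5,0) (5,1) (5,2) (5,3) (5,4)] -> total=10
Click 2 (4,1) count=2: revealed 0 new [(none)] -> total=10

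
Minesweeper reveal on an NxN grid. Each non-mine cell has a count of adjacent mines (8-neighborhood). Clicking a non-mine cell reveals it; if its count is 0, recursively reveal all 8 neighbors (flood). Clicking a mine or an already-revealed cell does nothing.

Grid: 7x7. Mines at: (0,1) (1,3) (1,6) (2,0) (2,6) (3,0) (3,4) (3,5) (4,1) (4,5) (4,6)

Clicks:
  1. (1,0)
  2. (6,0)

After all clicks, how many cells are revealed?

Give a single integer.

Answer: 18

Derivation:
Click 1 (1,0) count=2: revealed 1 new [(1,0)] -> total=1
Click 2 (6,0) count=0: revealed 17 new [(4,2) (4,3) (4,4) (5,0) (5,1) (5,2) (5,3) (5,4) (5,5) (5,6) (6,0) (6,1) (6,2) (6,3) (6,4) (6,5) (6,6)] -> total=18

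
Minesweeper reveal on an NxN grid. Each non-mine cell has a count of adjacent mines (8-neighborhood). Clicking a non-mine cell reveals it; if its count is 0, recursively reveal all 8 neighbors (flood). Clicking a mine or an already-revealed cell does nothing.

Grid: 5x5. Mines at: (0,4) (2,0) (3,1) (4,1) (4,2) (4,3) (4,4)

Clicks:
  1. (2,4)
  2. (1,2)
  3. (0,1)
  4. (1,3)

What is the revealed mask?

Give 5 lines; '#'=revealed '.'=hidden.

Answer: ####.
#####
.####
..###
.....

Derivation:
Click 1 (2,4) count=0: revealed 16 new [(0,0) (0,1) (0,2) (0,3) (1,0) (1,1) (1,2) (1,3) (1,4) (2,1) (2,2) (2,3) (2,4) (3,2) (3,3) (3,4)] -> total=16
Click 2 (1,2) count=0: revealed 0 new [(none)] -> total=16
Click 3 (0,1) count=0: revealed 0 new [(none)] -> total=16
Click 4 (1,3) count=1: revealed 0 new [(none)] -> total=16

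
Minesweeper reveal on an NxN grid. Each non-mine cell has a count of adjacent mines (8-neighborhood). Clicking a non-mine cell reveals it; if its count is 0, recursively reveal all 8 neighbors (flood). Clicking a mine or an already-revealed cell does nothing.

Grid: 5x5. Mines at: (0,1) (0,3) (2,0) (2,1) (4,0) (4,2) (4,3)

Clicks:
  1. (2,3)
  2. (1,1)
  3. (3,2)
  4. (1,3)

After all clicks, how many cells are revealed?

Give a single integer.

Click 1 (2,3) count=0: revealed 9 new [(1,2) (1,3) (1,4) (2,2) (2,3) (2,4) (3,2) (3,3) (3,4)] -> total=9
Click 2 (1,1) count=3: revealed 1 new [(1,1)] -> total=10
Click 3 (3,2) count=3: revealed 0 new [(none)] -> total=10
Click 4 (1,3) count=1: revealed 0 new [(none)] -> total=10

Answer: 10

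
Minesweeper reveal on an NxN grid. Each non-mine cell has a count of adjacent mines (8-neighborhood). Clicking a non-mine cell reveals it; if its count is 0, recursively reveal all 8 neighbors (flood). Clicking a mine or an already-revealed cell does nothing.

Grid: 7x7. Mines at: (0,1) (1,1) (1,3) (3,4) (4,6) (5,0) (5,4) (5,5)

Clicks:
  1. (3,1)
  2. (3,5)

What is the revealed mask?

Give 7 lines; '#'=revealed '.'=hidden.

Click 1 (3,1) count=0: revealed 18 new [(2,0) (2,1) (2,2) (2,3) (3,0) (3,1) (3,2) (3,3) (4,0) (4,1) (4,2) (4,3) (5,1) (5,2) (5,3) (6,1) (6,2) (6,3)] -> total=18
Click 2 (3,5) count=2: revealed 1 new [(3,5)] -> total=19

Answer: .......
.......
####...
####.#.
####...
.###...
.###...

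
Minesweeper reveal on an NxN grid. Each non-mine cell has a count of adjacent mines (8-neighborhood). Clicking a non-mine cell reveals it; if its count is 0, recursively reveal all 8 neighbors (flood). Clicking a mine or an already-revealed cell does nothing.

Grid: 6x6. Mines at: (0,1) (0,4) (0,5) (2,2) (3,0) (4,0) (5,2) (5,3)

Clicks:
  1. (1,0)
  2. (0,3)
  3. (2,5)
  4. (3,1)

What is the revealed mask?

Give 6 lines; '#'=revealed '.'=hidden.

Answer: ...#..
#..###
...###
.#.###
...###
....##

Derivation:
Click 1 (1,0) count=1: revealed 1 new [(1,0)] -> total=1
Click 2 (0,3) count=1: revealed 1 new [(0,3)] -> total=2
Click 3 (2,5) count=0: revealed 14 new [(1,3) (1,4) (1,5) (2,3) (2,4) (2,5) (3,3) (3,4) (3,5) (4,3) (4,4) (4,5) (5,4) (5,5)] -> total=16
Click 4 (3,1) count=3: revealed 1 new [(3,1)] -> total=17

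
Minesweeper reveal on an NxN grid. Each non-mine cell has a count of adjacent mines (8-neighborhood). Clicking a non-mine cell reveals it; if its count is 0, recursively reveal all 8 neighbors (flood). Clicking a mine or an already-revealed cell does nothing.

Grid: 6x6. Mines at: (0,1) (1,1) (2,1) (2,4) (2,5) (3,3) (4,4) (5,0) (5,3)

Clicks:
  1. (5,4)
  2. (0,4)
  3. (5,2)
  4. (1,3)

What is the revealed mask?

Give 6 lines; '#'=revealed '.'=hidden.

Click 1 (5,4) count=2: revealed 1 new [(5,4)] -> total=1
Click 2 (0,4) count=0: revealed 8 new [(0,2) (0,3) (0,4) (0,5) (1,2) (1,3) (1,4) (1,5)] -> total=9
Click 3 (5,2) count=1: revealed 1 new [(5,2)] -> total=10
Click 4 (1,3) count=1: revealed 0 new [(none)] -> total=10

Answer: ..####
..####
......
......
......
..#.#.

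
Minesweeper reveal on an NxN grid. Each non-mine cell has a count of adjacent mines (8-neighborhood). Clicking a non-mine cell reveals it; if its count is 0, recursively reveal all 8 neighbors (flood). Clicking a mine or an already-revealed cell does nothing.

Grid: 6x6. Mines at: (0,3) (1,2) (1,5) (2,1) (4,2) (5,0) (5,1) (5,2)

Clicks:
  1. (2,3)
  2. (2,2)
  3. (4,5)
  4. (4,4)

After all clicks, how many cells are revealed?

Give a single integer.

Click 1 (2,3) count=1: revealed 1 new [(2,3)] -> total=1
Click 2 (2,2) count=2: revealed 1 new [(2,2)] -> total=2
Click 3 (4,5) count=0: revealed 11 new [(2,4) (2,5) (3,3) (3,4) (3,5) (4,3) (4,4) (4,5) (5,3) (5,4) (5,5)] -> total=13
Click 4 (4,4) count=0: revealed 0 new [(none)] -> total=13

Answer: 13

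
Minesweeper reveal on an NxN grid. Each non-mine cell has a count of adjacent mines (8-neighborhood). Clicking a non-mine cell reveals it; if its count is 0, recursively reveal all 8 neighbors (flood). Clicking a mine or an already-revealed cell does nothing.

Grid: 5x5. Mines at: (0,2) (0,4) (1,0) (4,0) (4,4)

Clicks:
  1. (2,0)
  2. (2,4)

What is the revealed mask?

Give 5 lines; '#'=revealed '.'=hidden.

Answer: .....
.####
#####
.####
.###.

Derivation:
Click 1 (2,0) count=1: revealed 1 new [(2,0)] -> total=1
Click 2 (2,4) count=0: revealed 15 new [(1,1) (1,2) (1,3) (1,4) (2,1) (2,2) (2,3) (2,4) (3,1) (3,2) (3,3) (3,4) (4,1) (4,2) (4,3)] -> total=16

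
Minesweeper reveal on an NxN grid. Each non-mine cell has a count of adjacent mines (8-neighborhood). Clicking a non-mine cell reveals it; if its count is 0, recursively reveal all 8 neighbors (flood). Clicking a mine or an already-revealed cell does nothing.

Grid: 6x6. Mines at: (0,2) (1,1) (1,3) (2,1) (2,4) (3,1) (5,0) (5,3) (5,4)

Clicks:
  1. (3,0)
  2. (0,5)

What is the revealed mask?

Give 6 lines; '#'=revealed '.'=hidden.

Answer: ....##
....##
......
#.....
......
......

Derivation:
Click 1 (3,0) count=2: revealed 1 new [(3,0)] -> total=1
Click 2 (0,5) count=0: revealed 4 new [(0,4) (0,5) (1,4) (1,5)] -> total=5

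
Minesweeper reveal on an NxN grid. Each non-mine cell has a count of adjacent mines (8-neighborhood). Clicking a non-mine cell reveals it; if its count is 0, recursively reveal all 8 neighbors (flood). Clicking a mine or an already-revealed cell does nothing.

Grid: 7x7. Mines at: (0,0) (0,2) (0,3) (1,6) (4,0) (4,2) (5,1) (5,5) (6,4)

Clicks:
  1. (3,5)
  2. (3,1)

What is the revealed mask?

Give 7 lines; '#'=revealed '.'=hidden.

Answer: .......
######.
#######
#######
...####
.......
.......

Derivation:
Click 1 (3,5) count=0: revealed 24 new [(1,0) (1,1) (1,2) (1,3) (1,4) (1,5) (2,0) (2,1) (2,2) (2,3) (2,4) (2,5) (2,6) (3,0) (3,1) (3,2) (3,3) (3,4) (3,5) (3,6) (4,3) (4,4) (4,5) (4,6)] -> total=24
Click 2 (3,1) count=2: revealed 0 new [(none)] -> total=24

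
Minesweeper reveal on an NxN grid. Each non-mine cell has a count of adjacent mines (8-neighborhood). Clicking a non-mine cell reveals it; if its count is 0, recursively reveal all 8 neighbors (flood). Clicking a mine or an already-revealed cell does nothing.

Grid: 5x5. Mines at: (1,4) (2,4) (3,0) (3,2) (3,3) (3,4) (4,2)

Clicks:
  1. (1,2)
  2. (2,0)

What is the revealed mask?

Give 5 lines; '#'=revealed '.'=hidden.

Answer: ####.
####.
####.
.....
.....

Derivation:
Click 1 (1,2) count=0: revealed 12 new [(0,0) (0,1) (0,2) (0,3) (1,0) (1,1) (1,2) (1,3) (2,0) (2,1) (2,2) (2,3)] -> total=12
Click 2 (2,0) count=1: revealed 0 new [(none)] -> total=12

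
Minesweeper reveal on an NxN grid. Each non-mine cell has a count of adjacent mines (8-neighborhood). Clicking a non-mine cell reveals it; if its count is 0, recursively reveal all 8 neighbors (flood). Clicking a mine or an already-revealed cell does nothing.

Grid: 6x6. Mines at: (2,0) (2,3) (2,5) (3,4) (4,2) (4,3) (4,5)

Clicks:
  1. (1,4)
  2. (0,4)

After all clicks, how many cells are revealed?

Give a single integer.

Answer: 12

Derivation:
Click 1 (1,4) count=2: revealed 1 new [(1,4)] -> total=1
Click 2 (0,4) count=0: revealed 11 new [(0,0) (0,1) (0,2) (0,3) (0,4) (0,5) (1,0) (1,1) (1,2) (1,3) (1,5)] -> total=12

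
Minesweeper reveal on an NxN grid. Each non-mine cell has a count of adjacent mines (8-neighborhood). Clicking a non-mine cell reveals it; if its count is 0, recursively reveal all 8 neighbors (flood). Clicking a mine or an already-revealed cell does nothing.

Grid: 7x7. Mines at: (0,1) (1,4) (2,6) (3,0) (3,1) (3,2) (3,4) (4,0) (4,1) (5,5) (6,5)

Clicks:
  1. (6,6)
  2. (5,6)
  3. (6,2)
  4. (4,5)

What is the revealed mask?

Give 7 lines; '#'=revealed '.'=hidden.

Click 1 (6,6) count=2: revealed 1 new [(6,6)] -> total=1
Click 2 (5,6) count=2: revealed 1 new [(5,6)] -> total=2
Click 3 (6,2) count=0: revealed 13 new [(4,2) (4,3) (4,4) (5,0) (5,1) (5,2) (5,3) (5,4) (6,0) (6,1) (6,2) (6,3) (6,4)] -> total=15
Click 4 (4,5) count=2: revealed 1 new [(4,5)] -> total=16

Answer: .......
.......
.......
.......
..####.
#####.#
#####.#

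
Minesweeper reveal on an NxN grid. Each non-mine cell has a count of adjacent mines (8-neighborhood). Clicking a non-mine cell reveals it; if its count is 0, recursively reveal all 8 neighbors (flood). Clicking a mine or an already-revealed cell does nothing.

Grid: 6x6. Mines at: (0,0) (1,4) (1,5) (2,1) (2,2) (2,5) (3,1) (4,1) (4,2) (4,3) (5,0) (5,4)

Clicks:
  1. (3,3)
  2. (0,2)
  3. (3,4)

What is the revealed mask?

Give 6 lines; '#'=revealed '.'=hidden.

Click 1 (3,3) count=3: revealed 1 new [(3,3)] -> total=1
Click 2 (0,2) count=0: revealed 6 new [(0,1) (0,2) (0,3) (1,1) (1,2) (1,3)] -> total=7
Click 3 (3,4) count=2: revealed 1 new [(3,4)] -> total=8

Answer: .###..
.###..
......
...##.
......
......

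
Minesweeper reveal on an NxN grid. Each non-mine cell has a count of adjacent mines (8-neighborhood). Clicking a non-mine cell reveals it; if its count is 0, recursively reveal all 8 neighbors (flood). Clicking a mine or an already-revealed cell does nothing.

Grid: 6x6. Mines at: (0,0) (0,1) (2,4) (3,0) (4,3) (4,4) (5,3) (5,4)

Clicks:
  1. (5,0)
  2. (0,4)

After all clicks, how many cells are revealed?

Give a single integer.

Click 1 (5,0) count=0: revealed 6 new [(4,0) (4,1) (4,2) (5,0) (5,1) (5,2)] -> total=6
Click 2 (0,4) count=0: revealed 8 new [(0,2) (0,3) (0,4) (0,5) (1,2) (1,3) (1,4) (1,5)] -> total=14

Answer: 14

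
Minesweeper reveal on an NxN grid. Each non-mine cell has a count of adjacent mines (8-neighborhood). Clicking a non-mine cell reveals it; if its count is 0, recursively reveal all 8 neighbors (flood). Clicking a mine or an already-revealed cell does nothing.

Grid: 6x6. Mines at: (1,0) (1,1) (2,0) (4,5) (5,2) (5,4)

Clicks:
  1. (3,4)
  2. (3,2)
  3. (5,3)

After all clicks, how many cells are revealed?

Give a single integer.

Click 1 (3,4) count=1: revealed 1 new [(3,4)] -> total=1
Click 2 (3,2) count=0: revealed 21 new [(0,2) (0,3) (0,4) (0,5) (1,2) (1,3) (1,4) (1,5) (2,1) (2,2) (2,3) (2,4) (2,5) (3,1) (3,2) (3,3) (3,5) (4,1) (4,2) (4,3) (4,4)] -> total=22
Click 3 (5,3) count=2: revealed 1 new [(5,3)] -> total=23

Answer: 23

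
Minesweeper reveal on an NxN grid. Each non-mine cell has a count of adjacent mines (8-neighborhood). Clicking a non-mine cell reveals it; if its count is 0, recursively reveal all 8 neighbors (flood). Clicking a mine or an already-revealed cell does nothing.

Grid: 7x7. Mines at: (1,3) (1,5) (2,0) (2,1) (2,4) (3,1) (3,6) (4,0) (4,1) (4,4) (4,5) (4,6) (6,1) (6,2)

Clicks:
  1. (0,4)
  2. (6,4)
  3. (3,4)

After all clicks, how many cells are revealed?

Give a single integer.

Click 1 (0,4) count=2: revealed 1 new [(0,4)] -> total=1
Click 2 (6,4) count=0: revealed 8 new [(5,3) (5,4) (5,5) (5,6) (6,3) (6,4) (6,5) (6,6)] -> total=9
Click 3 (3,4) count=3: revealed 1 new [(3,4)] -> total=10

Answer: 10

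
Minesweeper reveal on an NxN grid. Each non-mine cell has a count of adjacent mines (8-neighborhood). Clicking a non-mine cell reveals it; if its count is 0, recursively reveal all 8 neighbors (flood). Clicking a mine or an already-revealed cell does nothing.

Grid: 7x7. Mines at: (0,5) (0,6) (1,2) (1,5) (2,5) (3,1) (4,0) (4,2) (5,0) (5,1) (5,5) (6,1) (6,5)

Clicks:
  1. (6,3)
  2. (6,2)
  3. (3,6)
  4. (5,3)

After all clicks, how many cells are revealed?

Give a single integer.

Click 1 (6,3) count=0: revealed 6 new [(5,2) (5,3) (5,4) (6,2) (6,3) (6,4)] -> total=6
Click 2 (6,2) count=2: revealed 0 new [(none)] -> total=6
Click 3 (3,6) count=1: revealed 1 new [(3,6)] -> total=7
Click 4 (5,3) count=1: revealed 0 new [(none)] -> total=7

Answer: 7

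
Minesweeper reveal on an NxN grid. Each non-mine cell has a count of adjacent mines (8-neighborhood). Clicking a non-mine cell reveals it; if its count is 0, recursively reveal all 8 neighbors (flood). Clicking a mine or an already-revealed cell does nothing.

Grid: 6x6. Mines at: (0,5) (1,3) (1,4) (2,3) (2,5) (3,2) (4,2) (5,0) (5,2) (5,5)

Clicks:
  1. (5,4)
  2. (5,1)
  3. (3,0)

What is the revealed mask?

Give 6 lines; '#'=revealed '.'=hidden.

Click 1 (5,4) count=1: revealed 1 new [(5,4)] -> total=1
Click 2 (5,1) count=3: revealed 1 new [(5,1)] -> total=2
Click 3 (3,0) count=0: revealed 13 new [(0,0) (0,1) (0,2) (1,0) (1,1) (1,2) (2,0) (2,1) (2,2) (3,0) (3,1) (4,0) (4,1)] -> total=15

Answer: ###...
###...
###...
##....
##....
.#..#.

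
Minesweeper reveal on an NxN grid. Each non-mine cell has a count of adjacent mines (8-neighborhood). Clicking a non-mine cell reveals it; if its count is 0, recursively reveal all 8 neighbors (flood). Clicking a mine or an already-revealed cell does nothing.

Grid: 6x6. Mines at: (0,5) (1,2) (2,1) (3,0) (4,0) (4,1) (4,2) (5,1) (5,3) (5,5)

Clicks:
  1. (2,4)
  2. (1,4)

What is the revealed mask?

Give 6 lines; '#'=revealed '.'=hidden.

Click 1 (2,4) count=0: revealed 12 new [(1,3) (1,4) (1,5) (2,3) (2,4) (2,5) (3,3) (3,4) (3,5) (4,3) (4,4) (4,5)] -> total=12
Click 2 (1,4) count=1: revealed 0 new [(none)] -> total=12

Answer: ......
...###
...###
...###
...###
......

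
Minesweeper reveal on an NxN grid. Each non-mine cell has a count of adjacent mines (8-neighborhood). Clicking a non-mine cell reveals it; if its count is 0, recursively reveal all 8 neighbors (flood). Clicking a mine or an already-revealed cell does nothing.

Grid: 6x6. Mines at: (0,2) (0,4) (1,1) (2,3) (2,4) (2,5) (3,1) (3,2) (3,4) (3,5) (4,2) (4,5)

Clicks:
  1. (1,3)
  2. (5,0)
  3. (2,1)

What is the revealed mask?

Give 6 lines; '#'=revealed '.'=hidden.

Click 1 (1,3) count=4: revealed 1 new [(1,3)] -> total=1
Click 2 (5,0) count=0: revealed 4 new [(4,0) (4,1) (5,0) (5,1)] -> total=5
Click 3 (2,1) count=3: revealed 1 new [(2,1)] -> total=6

Answer: ......
...#..
.#....
......
##....
##....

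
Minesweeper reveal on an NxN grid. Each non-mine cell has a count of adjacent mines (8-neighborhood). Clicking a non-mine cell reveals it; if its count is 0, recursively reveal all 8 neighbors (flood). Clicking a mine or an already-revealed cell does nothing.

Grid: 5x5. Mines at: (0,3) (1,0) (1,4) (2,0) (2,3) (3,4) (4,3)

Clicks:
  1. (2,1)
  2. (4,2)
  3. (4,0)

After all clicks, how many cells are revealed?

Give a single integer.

Answer: 7

Derivation:
Click 1 (2,1) count=2: revealed 1 new [(2,1)] -> total=1
Click 2 (4,2) count=1: revealed 1 new [(4,2)] -> total=2
Click 3 (4,0) count=0: revealed 5 new [(3,0) (3,1) (3,2) (4,0) (4,1)] -> total=7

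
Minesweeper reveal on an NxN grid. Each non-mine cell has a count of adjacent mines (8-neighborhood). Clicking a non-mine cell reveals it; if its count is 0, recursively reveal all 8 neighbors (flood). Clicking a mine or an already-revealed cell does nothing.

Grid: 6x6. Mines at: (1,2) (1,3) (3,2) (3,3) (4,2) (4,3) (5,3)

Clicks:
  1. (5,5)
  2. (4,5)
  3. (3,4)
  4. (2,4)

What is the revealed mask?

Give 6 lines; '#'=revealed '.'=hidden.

Click 1 (5,5) count=0: revealed 12 new [(0,4) (0,5) (1,4) (1,5) (2,4) (2,5) (3,4) (3,5) (4,4) (4,5) (5,4) (5,5)] -> total=12
Click 2 (4,5) count=0: revealed 0 new [(none)] -> total=12
Click 3 (3,4) count=2: revealed 0 new [(none)] -> total=12
Click 4 (2,4) count=2: revealed 0 new [(none)] -> total=12

Answer: ....##
....##
....##
....##
....##
....##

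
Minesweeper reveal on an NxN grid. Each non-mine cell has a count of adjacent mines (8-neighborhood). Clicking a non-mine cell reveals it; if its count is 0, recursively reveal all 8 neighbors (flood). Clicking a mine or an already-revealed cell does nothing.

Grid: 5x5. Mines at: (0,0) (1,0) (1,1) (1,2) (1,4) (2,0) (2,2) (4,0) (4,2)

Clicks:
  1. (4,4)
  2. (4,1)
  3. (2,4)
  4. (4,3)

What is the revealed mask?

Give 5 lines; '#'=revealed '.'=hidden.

Answer: .....
.....
...##
...##
.#.##

Derivation:
Click 1 (4,4) count=0: revealed 6 new [(2,3) (2,4) (3,3) (3,4) (4,3) (4,4)] -> total=6
Click 2 (4,1) count=2: revealed 1 new [(4,1)] -> total=7
Click 3 (2,4) count=1: revealed 0 new [(none)] -> total=7
Click 4 (4,3) count=1: revealed 0 new [(none)] -> total=7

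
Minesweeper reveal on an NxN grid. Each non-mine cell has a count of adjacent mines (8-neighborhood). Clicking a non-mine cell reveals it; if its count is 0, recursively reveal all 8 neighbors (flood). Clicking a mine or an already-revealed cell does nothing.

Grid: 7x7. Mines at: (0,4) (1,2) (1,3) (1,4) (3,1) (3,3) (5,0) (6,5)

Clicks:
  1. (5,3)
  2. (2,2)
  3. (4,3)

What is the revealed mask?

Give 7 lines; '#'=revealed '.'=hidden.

Click 1 (5,3) count=0: revealed 12 new [(4,1) (4,2) (4,3) (4,4) (5,1) (5,2) (5,3) (5,4) (6,1) (6,2) (6,3) (6,4)] -> total=12
Click 2 (2,2) count=4: revealed 1 new [(2,2)] -> total=13
Click 3 (4,3) count=1: revealed 0 new [(none)] -> total=13

Answer: .......
.......
..#....
.......
.####..
.####..
.####..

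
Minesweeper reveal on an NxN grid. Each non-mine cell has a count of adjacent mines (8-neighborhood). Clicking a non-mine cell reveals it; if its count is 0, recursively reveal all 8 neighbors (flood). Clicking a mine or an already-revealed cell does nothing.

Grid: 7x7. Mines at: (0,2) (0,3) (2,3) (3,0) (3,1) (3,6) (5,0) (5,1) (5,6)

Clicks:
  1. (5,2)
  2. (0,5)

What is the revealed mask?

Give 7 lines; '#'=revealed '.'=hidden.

Click 1 (5,2) count=1: revealed 1 new [(5,2)] -> total=1
Click 2 (0,5) count=0: revealed 9 new [(0,4) (0,5) (0,6) (1,4) (1,5) (1,6) (2,4) (2,5) (2,6)] -> total=10

Answer: ....###
....###
....###
.......
.......
..#....
.......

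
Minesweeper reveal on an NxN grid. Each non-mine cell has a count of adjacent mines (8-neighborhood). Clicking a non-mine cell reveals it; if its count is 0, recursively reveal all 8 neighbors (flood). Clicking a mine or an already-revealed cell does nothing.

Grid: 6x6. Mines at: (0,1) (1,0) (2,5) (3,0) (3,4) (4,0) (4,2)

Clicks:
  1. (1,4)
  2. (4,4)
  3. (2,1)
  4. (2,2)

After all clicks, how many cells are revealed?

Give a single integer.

Answer: 17

Derivation:
Click 1 (1,4) count=1: revealed 1 new [(1,4)] -> total=1
Click 2 (4,4) count=1: revealed 1 new [(4,4)] -> total=2
Click 3 (2,1) count=2: revealed 1 new [(2,1)] -> total=3
Click 4 (2,2) count=0: revealed 14 new [(0,2) (0,3) (0,4) (0,5) (1,1) (1,2) (1,3) (1,5) (2,2) (2,3) (2,4) (3,1) (3,2) (3,3)] -> total=17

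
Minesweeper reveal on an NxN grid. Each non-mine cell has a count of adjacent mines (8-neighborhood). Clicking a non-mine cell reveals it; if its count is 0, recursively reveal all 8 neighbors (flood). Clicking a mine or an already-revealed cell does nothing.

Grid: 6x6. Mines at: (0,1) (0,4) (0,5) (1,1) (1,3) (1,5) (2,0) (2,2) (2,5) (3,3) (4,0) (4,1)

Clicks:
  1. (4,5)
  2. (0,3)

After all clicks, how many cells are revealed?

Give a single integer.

Answer: 11

Derivation:
Click 1 (4,5) count=0: revealed 10 new [(3,4) (3,5) (4,2) (4,3) (4,4) (4,5) (5,2) (5,3) (5,4) (5,5)] -> total=10
Click 2 (0,3) count=2: revealed 1 new [(0,3)] -> total=11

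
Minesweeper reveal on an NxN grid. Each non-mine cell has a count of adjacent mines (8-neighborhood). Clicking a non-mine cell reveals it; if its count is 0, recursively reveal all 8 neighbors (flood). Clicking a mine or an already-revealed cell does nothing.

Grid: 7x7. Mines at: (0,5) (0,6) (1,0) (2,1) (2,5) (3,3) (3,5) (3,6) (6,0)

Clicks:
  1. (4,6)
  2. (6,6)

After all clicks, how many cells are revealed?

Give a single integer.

Answer: 23

Derivation:
Click 1 (4,6) count=2: revealed 1 new [(4,6)] -> total=1
Click 2 (6,6) count=0: revealed 22 new [(3,0) (3,1) (3,2) (4,0) (4,1) (4,2) (4,3) (4,4) (4,5) (5,0) (5,1) (5,2) (5,3) (5,4) (5,5) (5,6) (6,1) (6,2) (6,3) (6,4) (6,5) (6,6)] -> total=23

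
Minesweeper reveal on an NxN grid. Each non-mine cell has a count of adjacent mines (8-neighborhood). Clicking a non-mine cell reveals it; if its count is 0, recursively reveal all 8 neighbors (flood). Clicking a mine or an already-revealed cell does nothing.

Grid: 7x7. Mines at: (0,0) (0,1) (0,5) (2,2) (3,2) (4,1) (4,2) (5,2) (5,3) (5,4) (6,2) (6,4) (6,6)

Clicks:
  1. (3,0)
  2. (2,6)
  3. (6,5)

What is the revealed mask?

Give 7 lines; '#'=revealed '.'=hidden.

Click 1 (3,0) count=1: revealed 1 new [(3,0)] -> total=1
Click 2 (2,6) count=0: revealed 18 new [(1,3) (1,4) (1,5) (1,6) (2,3) (2,4) (2,5) (2,6) (3,3) (3,4) (3,5) (3,6) (4,3) (4,4) (4,5) (4,6) (5,5) (5,6)] -> total=19
Click 3 (6,5) count=3: revealed 1 new [(6,5)] -> total=20

Answer: .......
...####
...####
#..####
...####
.....##
.....#.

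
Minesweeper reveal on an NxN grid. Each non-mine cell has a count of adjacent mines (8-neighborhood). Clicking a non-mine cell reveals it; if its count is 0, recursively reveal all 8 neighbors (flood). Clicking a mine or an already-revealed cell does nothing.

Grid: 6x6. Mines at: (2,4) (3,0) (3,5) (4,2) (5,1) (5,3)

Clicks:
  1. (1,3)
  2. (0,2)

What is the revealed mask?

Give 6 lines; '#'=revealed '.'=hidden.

Click 1 (1,3) count=1: revealed 1 new [(1,3)] -> total=1
Click 2 (0,2) count=0: revealed 18 new [(0,0) (0,1) (0,2) (0,3) (0,4) (0,5) (1,0) (1,1) (1,2) (1,4) (1,5) (2,0) (2,1) (2,2) (2,3) (3,1) (3,2) (3,3)] -> total=19

Answer: ######
######
####..
.###..
......
......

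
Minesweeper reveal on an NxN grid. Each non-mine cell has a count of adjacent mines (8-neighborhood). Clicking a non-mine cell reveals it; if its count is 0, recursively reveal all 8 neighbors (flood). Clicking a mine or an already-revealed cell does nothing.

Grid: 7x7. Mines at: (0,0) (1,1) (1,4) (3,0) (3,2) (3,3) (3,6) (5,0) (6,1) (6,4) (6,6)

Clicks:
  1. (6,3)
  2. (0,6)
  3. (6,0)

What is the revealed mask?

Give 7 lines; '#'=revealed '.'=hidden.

Answer: .....##
.....##
.....##
.......
.......
.......
#..#...

Derivation:
Click 1 (6,3) count=1: revealed 1 new [(6,3)] -> total=1
Click 2 (0,6) count=0: revealed 6 new [(0,5) (0,6) (1,5) (1,6) (2,5) (2,6)] -> total=7
Click 3 (6,0) count=2: revealed 1 new [(6,0)] -> total=8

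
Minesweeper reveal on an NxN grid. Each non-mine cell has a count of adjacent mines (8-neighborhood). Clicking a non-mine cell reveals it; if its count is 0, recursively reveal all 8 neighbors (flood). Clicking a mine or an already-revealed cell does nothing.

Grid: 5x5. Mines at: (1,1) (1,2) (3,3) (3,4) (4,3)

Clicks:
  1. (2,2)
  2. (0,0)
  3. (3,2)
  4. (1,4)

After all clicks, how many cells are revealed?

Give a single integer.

Click 1 (2,2) count=3: revealed 1 new [(2,2)] -> total=1
Click 2 (0,0) count=1: revealed 1 new [(0,0)] -> total=2
Click 3 (3,2) count=2: revealed 1 new [(3,2)] -> total=3
Click 4 (1,4) count=0: revealed 6 new [(0,3) (0,4) (1,3) (1,4) (2,3) (2,4)] -> total=9

Answer: 9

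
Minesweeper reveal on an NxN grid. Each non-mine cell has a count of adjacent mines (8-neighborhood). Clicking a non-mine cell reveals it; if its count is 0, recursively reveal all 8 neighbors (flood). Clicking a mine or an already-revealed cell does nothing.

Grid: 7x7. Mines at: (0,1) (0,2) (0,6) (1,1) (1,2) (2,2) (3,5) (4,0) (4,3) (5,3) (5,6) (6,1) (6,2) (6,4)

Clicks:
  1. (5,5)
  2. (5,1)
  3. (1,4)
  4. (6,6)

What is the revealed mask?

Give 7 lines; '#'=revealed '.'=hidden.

Click 1 (5,5) count=2: revealed 1 new [(5,5)] -> total=1
Click 2 (5,1) count=3: revealed 1 new [(5,1)] -> total=2
Click 3 (1,4) count=0: revealed 9 new [(0,3) (0,4) (0,5) (1,3) (1,4) (1,5) (2,3) (2,4) (2,5)] -> total=11
Click 4 (6,6) count=1: revealed 1 new [(6,6)] -> total=12

Answer: ...###.
...###.
...###.
.......
.......
.#...#.
......#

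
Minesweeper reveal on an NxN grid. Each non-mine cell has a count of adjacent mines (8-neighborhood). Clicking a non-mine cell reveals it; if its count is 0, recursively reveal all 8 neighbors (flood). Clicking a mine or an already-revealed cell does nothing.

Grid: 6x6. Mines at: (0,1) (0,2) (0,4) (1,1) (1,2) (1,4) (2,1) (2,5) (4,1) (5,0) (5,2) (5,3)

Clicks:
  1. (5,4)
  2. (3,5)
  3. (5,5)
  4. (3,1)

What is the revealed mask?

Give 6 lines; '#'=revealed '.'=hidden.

Click 1 (5,4) count=1: revealed 1 new [(5,4)] -> total=1
Click 2 (3,5) count=1: revealed 1 new [(3,5)] -> total=2
Click 3 (5,5) count=0: revealed 4 new [(3,4) (4,4) (4,5) (5,5)] -> total=6
Click 4 (3,1) count=2: revealed 1 new [(3,1)] -> total=7

Answer: ......
......
......
.#..##
....##
....##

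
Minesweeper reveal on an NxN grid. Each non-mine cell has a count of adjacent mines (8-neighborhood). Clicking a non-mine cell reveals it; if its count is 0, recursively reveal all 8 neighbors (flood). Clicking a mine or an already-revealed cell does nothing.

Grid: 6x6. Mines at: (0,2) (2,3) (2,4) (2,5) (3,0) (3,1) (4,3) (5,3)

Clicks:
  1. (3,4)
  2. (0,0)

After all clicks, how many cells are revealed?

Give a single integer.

Click 1 (3,4) count=4: revealed 1 new [(3,4)] -> total=1
Click 2 (0,0) count=0: revealed 6 new [(0,0) (0,1) (1,0) (1,1) (2,0) (2,1)] -> total=7

Answer: 7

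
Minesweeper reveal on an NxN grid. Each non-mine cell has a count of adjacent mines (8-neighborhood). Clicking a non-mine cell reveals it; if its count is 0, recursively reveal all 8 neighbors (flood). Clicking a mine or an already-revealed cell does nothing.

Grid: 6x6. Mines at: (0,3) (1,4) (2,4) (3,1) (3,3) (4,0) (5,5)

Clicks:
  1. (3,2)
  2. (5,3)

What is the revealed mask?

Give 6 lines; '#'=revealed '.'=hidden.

Click 1 (3,2) count=2: revealed 1 new [(3,2)] -> total=1
Click 2 (5,3) count=0: revealed 8 new [(4,1) (4,2) (4,3) (4,4) (5,1) (5,2) (5,3) (5,4)] -> total=9

Answer: ......
......
......
..#...
.####.
.####.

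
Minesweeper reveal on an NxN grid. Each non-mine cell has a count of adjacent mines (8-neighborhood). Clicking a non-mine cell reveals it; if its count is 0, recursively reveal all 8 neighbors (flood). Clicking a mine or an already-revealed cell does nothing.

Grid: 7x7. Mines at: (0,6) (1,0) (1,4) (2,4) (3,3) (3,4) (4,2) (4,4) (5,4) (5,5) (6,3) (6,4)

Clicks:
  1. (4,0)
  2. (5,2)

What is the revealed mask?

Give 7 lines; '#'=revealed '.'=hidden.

Click 1 (4,0) count=0: revealed 12 new [(2,0) (2,1) (3,0) (3,1) (4,0) (4,1) (5,0) (5,1) (5,2) (6,0) (6,1) (6,2)] -> total=12
Click 2 (5,2) count=2: revealed 0 new [(none)] -> total=12

Answer: .......
.......
##.....
##.....
##.....
###....
###....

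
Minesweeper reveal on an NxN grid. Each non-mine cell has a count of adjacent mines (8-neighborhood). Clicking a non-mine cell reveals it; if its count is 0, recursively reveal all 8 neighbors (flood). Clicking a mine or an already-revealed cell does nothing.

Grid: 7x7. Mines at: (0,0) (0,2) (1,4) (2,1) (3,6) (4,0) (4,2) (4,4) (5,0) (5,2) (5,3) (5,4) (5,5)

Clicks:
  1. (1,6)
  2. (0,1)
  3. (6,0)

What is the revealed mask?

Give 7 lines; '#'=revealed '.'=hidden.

Answer: .#...##
.....##
.....##
.......
.......
.......
#......

Derivation:
Click 1 (1,6) count=0: revealed 6 new [(0,5) (0,6) (1,5) (1,6) (2,5) (2,6)] -> total=6
Click 2 (0,1) count=2: revealed 1 new [(0,1)] -> total=7
Click 3 (6,0) count=1: revealed 1 new [(6,0)] -> total=8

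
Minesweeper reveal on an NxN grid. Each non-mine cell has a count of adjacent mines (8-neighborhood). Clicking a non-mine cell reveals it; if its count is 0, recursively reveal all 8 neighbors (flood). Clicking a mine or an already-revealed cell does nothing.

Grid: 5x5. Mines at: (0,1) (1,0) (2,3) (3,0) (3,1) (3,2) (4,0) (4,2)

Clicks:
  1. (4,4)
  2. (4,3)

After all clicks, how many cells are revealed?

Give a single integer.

Click 1 (4,4) count=0: revealed 4 new [(3,3) (3,4) (4,3) (4,4)] -> total=4
Click 2 (4,3) count=2: revealed 0 new [(none)] -> total=4

Answer: 4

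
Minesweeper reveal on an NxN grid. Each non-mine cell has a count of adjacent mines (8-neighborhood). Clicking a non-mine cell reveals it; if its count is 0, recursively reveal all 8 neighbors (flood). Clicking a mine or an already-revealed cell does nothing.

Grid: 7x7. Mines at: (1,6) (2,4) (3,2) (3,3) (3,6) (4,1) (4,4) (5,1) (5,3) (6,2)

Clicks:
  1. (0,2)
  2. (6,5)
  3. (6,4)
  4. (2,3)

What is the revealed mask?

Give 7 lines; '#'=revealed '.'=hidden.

Answer: ######.
######.
####...
##.....
.....##
....###
....###

Derivation:
Click 1 (0,2) count=0: revealed 18 new [(0,0) (0,1) (0,2) (0,3) (0,4) (0,5) (1,0) (1,1) (1,2) (1,3) (1,4) (1,5) (2,0) (2,1) (2,2) (2,3) (3,0) (3,1)] -> total=18
Click 2 (6,5) count=0: revealed 8 new [(4,5) (4,6) (5,4) (5,5) (5,6) (6,4) (6,5) (6,6)] -> total=26
Click 3 (6,4) count=1: revealed 0 new [(none)] -> total=26
Click 4 (2,3) count=3: revealed 0 new [(none)] -> total=26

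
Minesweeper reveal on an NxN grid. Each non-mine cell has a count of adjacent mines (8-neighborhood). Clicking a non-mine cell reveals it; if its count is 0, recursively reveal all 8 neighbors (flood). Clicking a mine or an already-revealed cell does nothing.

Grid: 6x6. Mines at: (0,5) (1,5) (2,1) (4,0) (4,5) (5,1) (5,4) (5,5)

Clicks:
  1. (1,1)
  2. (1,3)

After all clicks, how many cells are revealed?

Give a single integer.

Click 1 (1,1) count=1: revealed 1 new [(1,1)] -> total=1
Click 2 (1,3) count=0: revealed 18 new [(0,0) (0,1) (0,2) (0,3) (0,4) (1,0) (1,2) (1,3) (1,4) (2,2) (2,3) (2,4) (3,2) (3,3) (3,4) (4,2) (4,3) (4,4)] -> total=19

Answer: 19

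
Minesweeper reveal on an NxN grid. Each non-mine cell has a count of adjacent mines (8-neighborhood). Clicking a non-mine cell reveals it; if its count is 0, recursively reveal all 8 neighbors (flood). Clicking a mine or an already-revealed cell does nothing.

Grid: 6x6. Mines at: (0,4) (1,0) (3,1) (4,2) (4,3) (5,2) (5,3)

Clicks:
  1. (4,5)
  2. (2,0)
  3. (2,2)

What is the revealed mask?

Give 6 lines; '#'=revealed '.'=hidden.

Click 1 (4,5) count=0: revealed 21 new [(0,1) (0,2) (0,3) (1,1) (1,2) (1,3) (1,4) (1,5) (2,1) (2,2) (2,3) (2,4) (2,5) (3,2) (3,3) (3,4) (3,5) (4,4) (4,5) (5,4) (5,5)] -> total=21
Click 2 (2,0) count=2: revealed 1 new [(2,0)] -> total=22
Click 3 (2,2) count=1: revealed 0 new [(none)] -> total=22

Answer: .###..
.#####
######
..####
....##
....##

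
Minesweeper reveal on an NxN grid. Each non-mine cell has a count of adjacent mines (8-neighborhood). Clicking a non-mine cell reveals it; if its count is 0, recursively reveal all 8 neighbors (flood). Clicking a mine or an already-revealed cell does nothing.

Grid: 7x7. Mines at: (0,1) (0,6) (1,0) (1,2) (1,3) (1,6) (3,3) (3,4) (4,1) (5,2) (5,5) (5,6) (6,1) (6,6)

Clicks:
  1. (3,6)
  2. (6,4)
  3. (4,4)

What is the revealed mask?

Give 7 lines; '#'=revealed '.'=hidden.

Click 1 (3,6) count=0: revealed 6 new [(2,5) (2,6) (3,5) (3,6) (4,5) (4,6)] -> total=6
Click 2 (6,4) count=1: revealed 1 new [(6,4)] -> total=7
Click 3 (4,4) count=3: revealed 1 new [(4,4)] -> total=8

Answer: .......
.......
.....##
.....##
....###
.......
....#..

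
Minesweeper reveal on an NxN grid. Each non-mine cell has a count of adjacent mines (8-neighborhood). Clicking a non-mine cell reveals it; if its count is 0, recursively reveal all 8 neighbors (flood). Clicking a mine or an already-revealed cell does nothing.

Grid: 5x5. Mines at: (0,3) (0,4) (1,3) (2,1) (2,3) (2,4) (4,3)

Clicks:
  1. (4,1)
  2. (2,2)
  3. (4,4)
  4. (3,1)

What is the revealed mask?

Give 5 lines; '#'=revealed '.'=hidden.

Click 1 (4,1) count=0: revealed 6 new [(3,0) (3,1) (3,2) (4,0) (4,1) (4,2)] -> total=6
Click 2 (2,2) count=3: revealed 1 new [(2,2)] -> total=7
Click 3 (4,4) count=1: revealed 1 new [(4,4)] -> total=8
Click 4 (3,1) count=1: revealed 0 new [(none)] -> total=8

Answer: .....
.....
..#..
###..
###.#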